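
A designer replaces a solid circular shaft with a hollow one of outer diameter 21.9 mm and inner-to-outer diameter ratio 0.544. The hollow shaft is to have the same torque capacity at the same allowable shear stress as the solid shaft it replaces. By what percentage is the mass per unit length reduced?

25.2 %

Equal τ_max and T ⇒ the solid shaft needs d_s³ = d_o³(1−k⁴), so d_s = 21.9·(1−0.544⁴)^(1/3) = 21.24 mm.
Area ratio A_h/A_s = d_o²(1−k²)/d_s² = (1−k²)/(1−k⁴)^(2/3) = 0.7484.
Mass saving = 1 − 0.7484 = 25.2 %.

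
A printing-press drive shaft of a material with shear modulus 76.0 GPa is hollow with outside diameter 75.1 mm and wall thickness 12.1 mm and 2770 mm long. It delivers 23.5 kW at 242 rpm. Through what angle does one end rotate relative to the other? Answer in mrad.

13.7 mrad

ω = 2π·242/60 = 25.34 rad/s, so T = P/ω = 23.5×10³ / 25.34 = 927.3 N·m.
J = π(d_o⁴ − d_i⁴)/32 = π(0.0751⁴ − 0.0509⁴)/32 = 2.464×10^-6 m⁴.
θ = T·L/(G·J) = 927.3 × 2.77 / (76.0×10⁹ × 2.464×10^-6) = 0.01372 rad.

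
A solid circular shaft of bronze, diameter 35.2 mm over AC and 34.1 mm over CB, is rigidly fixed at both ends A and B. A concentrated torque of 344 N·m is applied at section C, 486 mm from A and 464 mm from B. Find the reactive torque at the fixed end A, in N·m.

179 N·m

Compatibility: T_A·a/J_AC = T_B·b/J_CB with T_A + T_B = T₀.
J_AC = 1.51×10^-7 m⁴, J_CB = 1.33×10^-7 m⁴, so T_A = T₀·(J_AC/a)/((J_AC/a)+(J_CB/b)) = 178.9 N·m, T_B = 165.1 N·m.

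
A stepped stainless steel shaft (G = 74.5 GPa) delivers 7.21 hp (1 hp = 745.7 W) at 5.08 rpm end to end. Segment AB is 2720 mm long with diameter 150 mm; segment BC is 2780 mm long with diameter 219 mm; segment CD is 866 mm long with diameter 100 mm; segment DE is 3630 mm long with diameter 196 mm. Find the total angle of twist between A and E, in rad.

ω = 2π·5.08/60 = 0.5320 rad/s, so T = P/ω = 7.21×745.7 / 0.5320 = 10110 N·m.
J_AB = π(0.150)⁴/32 = 4.97×10^-5 m⁴; J_BC = π(0.219)⁴/32 = 2.26×10^-4 m⁴; J_CD = π(0.100)⁴/32 = 9.82×10^-6 m⁴; J_DE = π(0.196)⁴/32 = 1.45×10^-4 m⁴.
θ = (T/G)·Σ L_i/J_i = (10110/74.5×10⁹)·(2.72/4.97×10^-5 + 2.78/2.26×10^-4 + 0.866/9.82×10^-6 + 3.63/1.45×10^-4) = 0.02446 rad.

0.0245 rad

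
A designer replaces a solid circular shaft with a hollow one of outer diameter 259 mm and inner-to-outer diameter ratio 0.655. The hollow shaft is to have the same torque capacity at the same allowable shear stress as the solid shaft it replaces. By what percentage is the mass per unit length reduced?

34.6 %

Equal τ_max and T ⇒ the solid shaft needs d_s³ = d_o³(1−k⁴), so d_s = 259·(1−0.655⁴)^(1/3) = 242.0 mm.
Area ratio A_h/A_s = d_o²(1−k²)/d_s² = (1−k²)/(1−k⁴)^(2/3) = 0.6539.
Mass saving = 1 − 0.6539 = 34.6 %.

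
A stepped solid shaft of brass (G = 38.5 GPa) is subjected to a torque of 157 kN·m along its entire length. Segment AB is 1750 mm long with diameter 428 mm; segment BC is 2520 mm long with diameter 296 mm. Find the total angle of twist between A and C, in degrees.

0.905°

J_AB = π(0.428)⁴/32 = 3.29×10^-3 m⁴; J_BC = π(0.296)⁴/32 = 7.54×10^-4 m⁴.
θ = (T/G)·Σ L_i/J_i = (157000/38.5×10⁹)·(1.75/3.29×10^-3 + 2.52/7.54×10^-4) = 0.01580 rad.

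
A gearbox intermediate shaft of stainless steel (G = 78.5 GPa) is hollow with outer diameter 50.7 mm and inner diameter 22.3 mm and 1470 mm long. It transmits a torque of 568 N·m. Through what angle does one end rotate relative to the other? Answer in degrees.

J = π(d_o⁴ − d_i⁴)/32 = π(0.0507⁴ − 0.0223⁴)/32 = 6.244×10^-7 m⁴.
θ = T·L/(G·J) = 568.0 × 1.47 / (78.5×10⁹ × 6.244×10^-7) = 0.01703 rad.

0.976°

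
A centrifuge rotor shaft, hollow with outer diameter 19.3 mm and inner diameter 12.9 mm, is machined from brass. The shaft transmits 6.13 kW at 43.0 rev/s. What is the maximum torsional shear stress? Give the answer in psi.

2910 psi

ω = 2π·43.0 = 270.2 rad/s, so T = P/ω = 6.13×10³ / 270.2 = 22.69 N·m.
J = π(d_o⁴ − d_i⁴)/32 = π(0.0193⁴ − 0.0129⁴)/32 = 1.090×10^-8 m⁴.
τ_max = T·r/J = 22.69 × 0.00965 / 1.090×10^-8 = 2.008×10^7 Pa.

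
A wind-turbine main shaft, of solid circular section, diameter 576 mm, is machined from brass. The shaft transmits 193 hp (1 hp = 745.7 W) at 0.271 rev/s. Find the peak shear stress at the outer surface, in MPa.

ω = 2π·0.271 = 1.703 rad/s, so T = P/ω = 193×745.7 / 1.703 = 84520 N·m.
J = πd⁴/32 = π(0.576)⁴/32 = 0.01081 m⁴.
τ_max = T·r/J = 84520 × 0.288 / 0.01081 = 2.253×10^6 Pa.

2.25 MPa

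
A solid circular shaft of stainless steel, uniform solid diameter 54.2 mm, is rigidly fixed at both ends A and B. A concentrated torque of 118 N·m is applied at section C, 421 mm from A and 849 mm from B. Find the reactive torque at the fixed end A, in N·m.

78.9 N·m

With uniform GJ and both ends fixed, compatibility θ_AC = θ_CB gives T_A·a = T_B·b, together with T_A + T_B = T₀.
T_A = T₀·b/(a+b) = 118.0·849/1270 = 78.88 N·m; T_B = 39.12 N·m.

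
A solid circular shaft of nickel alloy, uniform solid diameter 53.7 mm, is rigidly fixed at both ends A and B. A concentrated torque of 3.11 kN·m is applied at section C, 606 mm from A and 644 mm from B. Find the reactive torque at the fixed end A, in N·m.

1600 N·m

With uniform GJ and both ends fixed, compatibility θ_AC = θ_CB gives T_A·a = T_B·b, together with T_A + T_B = T₀.
T_A = T₀·b/(a+b) = 3110·644/1250 = 1602 N·m; T_B = 1508 N·m.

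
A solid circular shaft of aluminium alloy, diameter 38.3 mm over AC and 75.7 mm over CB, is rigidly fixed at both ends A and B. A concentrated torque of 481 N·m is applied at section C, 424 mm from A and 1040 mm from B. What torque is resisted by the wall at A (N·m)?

66.6 N·m

Compatibility: T_A·a/J_AC = T_B·b/J_CB with T_A + T_B = T₀.
J_AC = 2.11×10^-7 m⁴, J_CB = 3.22×10^-6 m⁴, so T_A = T₀·(J_AC/a)/((J_AC/a)+(J_CB/b)) = 66.60 N·m, T_B = 414.4 N·m.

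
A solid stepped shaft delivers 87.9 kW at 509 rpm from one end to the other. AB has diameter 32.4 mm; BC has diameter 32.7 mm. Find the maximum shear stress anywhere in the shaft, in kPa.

ω = 2π·509/60 = 53.30 rad/s, so T = P/ω = 87.9×10³ / 53.30 = 1649 N·m.
Under the same torque, τ_max = 16T/(πd³) is largest where d is smallest — segment AB (d = 32.4 mm).
τ_max = 16·1649/(π·(0.0324)³) = 2.469×10^8 Pa.

247000 kPa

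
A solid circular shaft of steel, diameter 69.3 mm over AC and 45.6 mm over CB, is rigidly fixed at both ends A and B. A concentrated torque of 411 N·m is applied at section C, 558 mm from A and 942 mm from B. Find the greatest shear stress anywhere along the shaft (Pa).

5.66e6 Pa

Compatibility: T_A·a/J_AC = T_B·b/J_CB with T_A + T_B = T₀.
J_AC = 2.26×10^-6 m⁴, J_CB = 4.24×10^-7 m⁴, so T_A = T₀·(J_AC/a)/((J_AC/a)+(J_CB/b)) = 369.9 N·m, T_B = 41.08 N·m.
τ in each portion: τ_AC = 5.66×10^6 Pa, τ_CB = 2.21×10^6 Pa; maximum is in AC.
τ_max = T_AC·r/J = 369.9·0.0347/2.26×10^-6 = 5.661×10^6 Pa.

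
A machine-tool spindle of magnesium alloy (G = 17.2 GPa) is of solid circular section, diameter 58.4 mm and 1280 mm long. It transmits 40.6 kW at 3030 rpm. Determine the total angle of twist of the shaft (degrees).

0.478°

ω = 2π·3030/60 = 317.3 rad/s, so T = P/ω = 40.6×10³ / 317.3 = 128.0 N·m.
J = πd⁴/32 = π(0.0584)⁴/32 = 1.142×10^-6 m⁴.
θ = T·L/(G·J) = 128.0 × 1.28 / (17.2×10⁹ × 1.142×10^-6) = 8.338×10^-3 rad.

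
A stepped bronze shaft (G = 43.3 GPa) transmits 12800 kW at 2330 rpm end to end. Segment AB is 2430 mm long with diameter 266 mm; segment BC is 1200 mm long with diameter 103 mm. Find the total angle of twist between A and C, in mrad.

138 mrad

ω = 2π·2330/60 = 244.0 rad/s, so T = P/ω = 12800×10³ / 244.0 = 52460 N·m.
J_AB = π(0.266)⁴/32 = 4.92×10^-4 m⁴; J_BC = π(0.103)⁴/32 = 1.10×10^-5 m⁴.
θ = (T/G)·Σ L_i/J_i = (52460/43.3×10⁹)·(2.43/4.92×10^-4 + 1.20/1.10×10^-5) = 0.1376 rad.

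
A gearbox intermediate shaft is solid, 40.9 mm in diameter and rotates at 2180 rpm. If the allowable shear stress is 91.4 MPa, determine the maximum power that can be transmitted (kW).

J = πd⁴/32 = π(0.0409)⁴/32 = 2.747×10^-7 m⁴.
T_max = τ_allow·J/r = 9.14×10^7 × 2.747×10^-7 / 0.0204 = 1228 N·m.
ω = 2π·2180/60 = 228.3 rad/s, so P_max = T_max·ω = 2.803×10^5 W.

280 kW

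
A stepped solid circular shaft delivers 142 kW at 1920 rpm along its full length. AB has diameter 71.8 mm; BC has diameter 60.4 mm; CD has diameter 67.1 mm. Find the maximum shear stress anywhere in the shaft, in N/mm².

16.3 N/mm²

ω = 2π·1920/60 = 201.1 rad/s, so T = P/ω = 142×10³ / 201.1 = 706.3 N·m.
Under the same torque, τ_max = 16T/(πd³) is largest where d is smallest — segment BC (d = 60.4 mm).
τ_max = 16·706.3/(π·(0.0604)³) = 1.632×10^7 Pa.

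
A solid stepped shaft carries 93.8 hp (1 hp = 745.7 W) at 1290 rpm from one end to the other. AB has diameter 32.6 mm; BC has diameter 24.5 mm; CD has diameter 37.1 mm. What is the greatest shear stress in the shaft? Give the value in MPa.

ω = 2π·1290/60 = 135.1 rad/s, so T = P/ω = 93.8×745.7 / 135.1 = 517.8 N·m.
Under the same torque, τ_max = 16T/(πd³) is largest where d is smallest — segment BC (d = 24.5 mm).
τ_max = 16·517.8/(π·(0.0245)³) = 1.793×10^8 Pa.

179 MPa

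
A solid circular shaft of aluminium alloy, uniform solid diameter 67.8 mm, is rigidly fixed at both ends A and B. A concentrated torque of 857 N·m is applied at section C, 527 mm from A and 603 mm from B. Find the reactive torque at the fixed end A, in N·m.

With uniform GJ and both ends fixed, compatibility θ_AC = θ_CB gives T_A·a = T_B·b, together with T_A + T_B = T₀.
T_A = T₀·b/(a+b) = 857.0·603/1130 = 457.3 N·m; T_B = 399.7 N·m.

457 N·m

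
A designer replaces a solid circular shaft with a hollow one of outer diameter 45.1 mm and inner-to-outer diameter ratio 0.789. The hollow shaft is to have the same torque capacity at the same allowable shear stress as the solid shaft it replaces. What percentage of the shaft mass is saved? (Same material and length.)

Equal τ_max and T ⇒ the solid shaft needs d_s³ = d_o³(1−k⁴), so d_s = 45.1·(1−0.789⁴)^(1/3) = 38.30 mm.
Area ratio A_h/A_s = d_o²(1−k²)/d_s² = (1−k²)/(1−k⁴)^(2/3) = 0.5234.
Mass saving = 1 − 0.5234 = 47.7 %.

47.7 %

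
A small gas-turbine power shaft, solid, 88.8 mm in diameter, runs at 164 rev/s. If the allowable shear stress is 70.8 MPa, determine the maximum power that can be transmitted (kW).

10000 kW

J = πd⁴/32 = π(0.0888)⁴/32 = 6.105×10^-6 m⁴.
T_max = τ_allow·J/r = 7.08×10^7 × 6.105×10^-6 / 0.0444 = 9734 N·m.
ω = 2π·164 = 1030 rad/s, so P_max = T_max·ω = 1.003×10^7 W.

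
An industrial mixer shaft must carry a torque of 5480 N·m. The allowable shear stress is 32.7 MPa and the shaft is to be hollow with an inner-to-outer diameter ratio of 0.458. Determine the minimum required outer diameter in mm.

96.3 mm

For a hollow shaft with d_i/d_o = 0.458: τ_max = 16T/(π d_o³ (1−k⁴)), so d_o = [16T/(π τ_allow (1−k⁴))]^(1/3) = [16·5480/(π·3.27×10^7·0.9560)]^(1/3) = 0.09629 m.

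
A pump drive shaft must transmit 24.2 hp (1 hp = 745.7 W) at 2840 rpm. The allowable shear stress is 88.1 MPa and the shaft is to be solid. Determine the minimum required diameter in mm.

ω = 2π·2840/60 = 297.4 rad/s, so T = P/ω = 24.2×745.7 / 297.4 = 60.68 N·m.
For a solid shaft τ_max = 16T/(πd³), so d = (16T/(π τ_allow))^(1/3) = (16·60.68/(π·8.81×10^7))^(1/3) = 0.01519 m.

15.2 mm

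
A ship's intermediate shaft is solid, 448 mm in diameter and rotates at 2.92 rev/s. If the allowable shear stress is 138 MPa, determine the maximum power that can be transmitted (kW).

J = πd⁴/32 = π(0.448)⁴/32 = 3.955×10^-3 m⁴.
T_max = τ_allow·J/r = 1.38×10^8 × 3.955×10^-3 / 0.224 = 2.436e6 N·m.
ω = 2π·2.92 = 18.35 rad/s, so P_max = T_max·ω = 4.470×10^7 W.

44700 kW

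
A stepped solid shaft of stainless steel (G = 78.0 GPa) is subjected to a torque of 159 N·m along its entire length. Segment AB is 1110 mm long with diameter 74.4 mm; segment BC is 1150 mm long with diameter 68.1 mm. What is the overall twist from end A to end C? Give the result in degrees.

0.107°

J_AB = π(0.0744)⁴/32 = 3.01×10^-6 m⁴; J_BC = π(0.0681)⁴/32 = 2.11×10^-6 m⁴.
θ = (T/G)·Σ L_i/J_i = (159.0/78.0×10⁹)·(1.11/3.01×10^-6 + 1.15/2.11×10^-6) = 1.862×10^-3 rad.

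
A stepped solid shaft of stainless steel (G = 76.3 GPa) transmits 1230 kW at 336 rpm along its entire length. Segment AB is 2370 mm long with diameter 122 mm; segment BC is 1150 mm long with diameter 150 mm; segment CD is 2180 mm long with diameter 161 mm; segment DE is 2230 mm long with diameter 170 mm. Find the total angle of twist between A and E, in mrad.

ω = 2π·336/60 = 35.19 rad/s, so T = P/ω = 1230×10³ / 35.19 = 34960 N·m.
J_AB = π(0.122)⁴/32 = 2.17×10^-5 m⁴; J_BC = π(0.150)⁴/32 = 4.97×10^-5 m⁴; J_CD = π(0.161)⁴/32 = 6.60×10^-5 m⁴; J_DE = π(0.170)⁴/32 = 8.20×10^-5 m⁴.
θ = (T/G)·Σ L_i/J_i = (34960/76.3×10⁹)·(2.37/2.17×10^-5 + 1.15/4.97×10^-5 + 2.18/6.60×10^-5 + 2.23/8.20×10^-5) = 0.08813 rad.

88.1 mrad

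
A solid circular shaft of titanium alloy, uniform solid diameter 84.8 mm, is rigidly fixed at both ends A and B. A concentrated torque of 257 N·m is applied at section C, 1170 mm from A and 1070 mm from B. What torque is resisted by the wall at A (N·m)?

With uniform GJ and both ends fixed, compatibility θ_AC = θ_CB gives T_A·a = T_B·b, together with T_A + T_B = T₀.
T_A = T₀·b/(a+b) = 257.0·1070/2240 = 122.8 N·m; T_B = 134.2 N·m.

123 N·m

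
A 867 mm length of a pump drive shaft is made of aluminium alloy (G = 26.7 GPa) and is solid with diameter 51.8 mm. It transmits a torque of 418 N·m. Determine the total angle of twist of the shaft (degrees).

J = πd⁴/32 = π(0.0518)⁴/32 = 7.068×10^-7 m⁴.
θ = T·L/(G·J) = 418.0 × 0.867 / (26.7×10⁹ × 7.068×10^-7) = 0.01920 rad.

1.10°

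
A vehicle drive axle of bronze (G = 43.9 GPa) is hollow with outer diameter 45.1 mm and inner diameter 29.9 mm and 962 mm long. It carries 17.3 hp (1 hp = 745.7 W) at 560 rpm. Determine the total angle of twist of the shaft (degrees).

ω = 2π·560/60 = 58.64 rad/s, so T = P/ω = 17.3×745.7 / 58.64 = 220.0 N·m.
J = π(d_o⁴ − d_i⁴)/32 = π(0.0451⁴ − 0.0299⁴)/32 = 3.277×10^-7 m⁴.
θ = T·L/(G·J) = 220.0 × 0.962 / (43.9×10⁹ × 3.277×10^-7) = 0.01471 rad.

0.843°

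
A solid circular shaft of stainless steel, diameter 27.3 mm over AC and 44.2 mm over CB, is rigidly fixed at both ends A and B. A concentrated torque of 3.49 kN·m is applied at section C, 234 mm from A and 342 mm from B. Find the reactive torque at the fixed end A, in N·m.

612 N·m

Compatibility: T_A·a/J_AC = T_B·b/J_CB with T_A + T_B = T₀.
J_AC = 5.45×10^-8 m⁴, J_CB = 3.75×10^-7 m⁴, so T_A = T₀·(J_AC/a)/((J_AC/a)+(J_CB/b)) = 612.1 N·m, T_B = 2878 N·m.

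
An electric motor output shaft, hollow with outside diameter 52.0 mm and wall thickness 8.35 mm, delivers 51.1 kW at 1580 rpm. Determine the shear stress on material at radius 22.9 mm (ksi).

ω = 2π·1580/60 = 165.5 rad/s, so T = P/ω = 51.1×10³ / 165.5 = 308.8 N·m.
J = π(d_o⁴ − d_i⁴)/32 = π(0.0520⁴ − 0.0353⁴)/32 = 5.654×10^-7 m⁴.
Shear stress varies linearly with radius: τ = T·r/J = 308.8 × 0.0229 / 5.654×10^-7 = 1.251×10^7 Pa.

1.81 ksi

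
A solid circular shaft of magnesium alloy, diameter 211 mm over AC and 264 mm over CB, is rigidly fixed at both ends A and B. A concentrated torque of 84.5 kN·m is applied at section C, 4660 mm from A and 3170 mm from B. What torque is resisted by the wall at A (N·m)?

18400 N·m

Compatibility: T_A·a/J_AC = T_B·b/J_CB with T_A + T_B = T₀.
J_AC = 1.95×10^-4 m⁴, J_CB = 4.77×10^-4 m⁴, so T_A = T₀·(J_AC/a)/((J_AC/a)+(J_CB/b)) = 18360 N·m, T_B = 66140 N·m.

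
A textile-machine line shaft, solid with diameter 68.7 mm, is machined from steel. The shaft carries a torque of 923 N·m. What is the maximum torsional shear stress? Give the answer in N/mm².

J = πd⁴/32 = π(0.0687)⁴/32 = 2.187×10^-6 m⁴.
τ_max = T·r/J = 923.0 × 0.0343 / 2.187×10^-6 = 1.450×10^7 Pa.

14.5 N/mm²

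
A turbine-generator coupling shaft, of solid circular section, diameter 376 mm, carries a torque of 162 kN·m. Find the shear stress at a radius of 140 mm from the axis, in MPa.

J = πd⁴/32 = π(0.376)⁴/32 = 1.962×10^-3 m⁴.
Shear stress varies linearly with radius: τ = T·r/J = 162000 × 0.140 / 1.962×10^-3 = 1.156×10^7 Pa.

11.6 MPa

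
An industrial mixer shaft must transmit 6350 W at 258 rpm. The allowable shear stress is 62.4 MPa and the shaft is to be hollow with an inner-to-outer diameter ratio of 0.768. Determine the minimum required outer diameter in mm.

ω = 2π·258/60 = 27.02 rad/s, so T = P/ω = 6350 / 27.02 = 235.0 N·m.
For a hollow shaft with d_i/d_o = 0.768: τ_max = 16T/(π d_o³ (1−k⁴)), so d_o = [16T/(π τ_allow (1−k⁴))]^(1/3) = [16·235.0/(π·6.24×10^7·0.6521)]^(1/3) = 0.03087 m.

30.9 mm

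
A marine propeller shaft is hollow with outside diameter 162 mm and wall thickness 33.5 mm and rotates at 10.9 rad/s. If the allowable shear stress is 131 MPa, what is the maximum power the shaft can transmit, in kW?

1050 kW

J = π(d_o⁴ − d_i⁴)/32 = π(0.162⁴ − 0.0950⁴)/32 = 5.962×10^-5 m⁴.
T_max = τ_allow·J/r = 1.31×10^8 × 5.962×10^-5 / 0.0810 = 96420 N·m.
ω = 10.9 rad/s, so P_max = T_max·ω = 1.051×10^6 W.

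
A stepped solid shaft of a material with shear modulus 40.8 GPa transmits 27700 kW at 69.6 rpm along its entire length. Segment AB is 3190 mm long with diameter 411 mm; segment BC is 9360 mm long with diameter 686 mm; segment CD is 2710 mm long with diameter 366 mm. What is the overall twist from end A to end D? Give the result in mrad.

ω = 2π·69.6/60 = 7.288 rad/s, so T = P/ω = 27700×10³ / 7.288 = 3.801e6 N·m.
J_AB = π(0.411)⁴/32 = 2.80×10^-3 m⁴; J_BC = π(0.686)⁴/32 = 0.0217 m⁴; J_CD = π(0.366)⁴/32 = 1.76×10^-3 m⁴.
θ = (T/G)·Σ L_i/J_i = (3.801e6/40.8×10⁹)·(3.19/2.80×10^-3 + 9.36/0.0217 + 2.71/1.76×10^-3) = 0.2895 rad.

289 mrad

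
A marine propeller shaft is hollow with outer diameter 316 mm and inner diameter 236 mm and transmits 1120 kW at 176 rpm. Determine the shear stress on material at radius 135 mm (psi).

ω = 2π·176/60 = 18.43 rad/s, so T = P/ω = 1120×10³ / 18.43 = 60770 N·m.
J = π(d_o⁴ − d_i⁴)/32 = π(0.316⁴ − 0.236⁴)/32 = 6.744×10^-4 m⁴.
Shear stress varies linearly with radius: τ = T·r/J = 60770 × 0.135 / 6.744×10^-4 = 1.216×10^7 Pa.

1760 psi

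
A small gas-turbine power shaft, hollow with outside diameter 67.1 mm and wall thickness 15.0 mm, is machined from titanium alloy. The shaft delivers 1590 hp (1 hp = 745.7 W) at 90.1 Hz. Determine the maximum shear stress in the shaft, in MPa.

ω = 2π·90.1 = 566.1 rad/s, so T = P/ω = 1590×745.7 / 566.1 = 2094 N·m.
J = π(d_o⁴ − d_i⁴)/32 = π(0.0671⁴ − 0.0371⁴)/32 = 1.804×10^-6 m⁴.
τ_max = T·r/J = 2094 × 0.0335 / 1.804×10^-6 = 3.895×10^7 Pa.

38.9 MPa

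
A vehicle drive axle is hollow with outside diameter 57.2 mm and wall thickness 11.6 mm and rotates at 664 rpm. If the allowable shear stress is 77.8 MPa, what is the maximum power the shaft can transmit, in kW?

174 kW

J = π(d_o⁴ − d_i⁴)/32 = π(0.0572⁴ − 0.0340⁴)/32 = 9.198×10^-7 m⁴.
T_max = τ_allow·J/r = 7.78×10^7 × 9.198×10^-7 / 0.0286 = 2502 N·m.
ω = 2π·664/60 = 69.53 rad/s, so P_max = T_max·ω = 1.740×10^5 W.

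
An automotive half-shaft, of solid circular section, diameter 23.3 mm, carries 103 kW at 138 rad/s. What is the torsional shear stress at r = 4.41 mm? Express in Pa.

1.14e8 Pa

ω = 138 rad/s, so T = P/ω = 103×10³ / 138.0 = 746.4 N·m.
J = πd⁴/32 = π(0.0233)⁴/32 = 2.894×10^-8 m⁴.
Shear stress varies linearly with radius: τ = T·r/J = 746.4 × 0.00441 / 2.894×10^-8 = 1.138×10^8 Pa.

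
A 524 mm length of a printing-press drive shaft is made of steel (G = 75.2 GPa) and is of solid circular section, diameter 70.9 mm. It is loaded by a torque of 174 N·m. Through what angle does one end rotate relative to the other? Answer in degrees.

J = πd⁴/32 = π(0.0709)⁴/32 = 2.481×10^-6 m⁴.
θ = T·L/(G·J) = 174.0 × 0.524 / (75.2×10⁹ × 2.481×10^-6) = 4.887×10^-4 rad.

0.0280°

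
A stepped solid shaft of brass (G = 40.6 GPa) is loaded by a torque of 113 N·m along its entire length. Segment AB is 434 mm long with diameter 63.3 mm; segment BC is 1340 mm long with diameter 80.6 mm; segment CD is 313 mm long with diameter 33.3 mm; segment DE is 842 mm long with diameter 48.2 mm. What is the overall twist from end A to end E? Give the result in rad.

J_AB = π(0.0633)⁴/32 = 1.58×10^-6 m⁴; J_BC = π(0.0806)⁴/32 = 4.14×10^-6 m⁴; J_CD = π(0.0333)⁴/32 = 1.21×10^-7 m⁴; J_DE = π(0.0482)⁴/32 = 5.30×10^-7 m⁴.
θ = (T/G)·Σ L_i/J_i = (113.0/40.6×10⁹)·(0.434/1.58×10^-6 + 1.34/4.14×10^-6 + 0.313/1.21×10^-7 + 0.842/5.30×10^-7) = 0.01331 rad.

0.0133 rad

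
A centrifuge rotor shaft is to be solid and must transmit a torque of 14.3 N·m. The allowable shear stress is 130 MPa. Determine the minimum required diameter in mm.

8.24 mm

For a solid shaft τ_max = 16T/(πd³), so d = (16T/(π τ_allow))^(1/3) = (16·14.30/(π·1.30×10^8))^(1/3) = 0.008244 m.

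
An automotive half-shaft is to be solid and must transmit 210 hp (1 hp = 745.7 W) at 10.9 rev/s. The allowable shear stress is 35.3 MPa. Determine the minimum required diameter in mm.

ω = 2π·10.9 = 68.49 rad/s, so T = P/ω = 210×745.7 / 68.49 = 2287 N·m.
For a solid shaft τ_max = 16T/(πd³), so d = (16T/(π τ_allow))^(1/3) = (16·2287/(π·3.53×10^7))^(1/3) = 0.06910 m.

69.1 mm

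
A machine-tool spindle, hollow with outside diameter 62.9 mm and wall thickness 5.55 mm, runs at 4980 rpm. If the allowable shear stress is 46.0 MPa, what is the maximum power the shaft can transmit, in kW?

J = π(d_o⁴ − d_i⁴)/32 = π(0.0629⁴ − 0.0518⁴)/32 = 8.299×10^-7 m⁴.
T_max = τ_allow·J/r = 4.60×10^7 × 8.299×10^-7 / 0.0314 = 1214 N·m.
ω = 2π·4980/60 = 521.5 rad/s, so P_max = T_max·ω = 6.330×10^5 W.

633 kW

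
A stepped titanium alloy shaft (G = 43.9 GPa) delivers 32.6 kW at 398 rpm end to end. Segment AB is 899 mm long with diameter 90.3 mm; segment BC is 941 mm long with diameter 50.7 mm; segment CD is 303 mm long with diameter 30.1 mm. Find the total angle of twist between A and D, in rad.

ω = 2π·398/60 = 41.68 rad/s, so T = P/ω = 32.6×10³ / 41.68 = 782.2 N·m.
J_AB = π(0.0903)⁴/32 = 6.53×10^-6 m⁴; J_BC = π(0.0507)⁴/32 = 6.49×10^-7 m⁴; J_CD = π(0.0301)⁴/32 = 8.06×10^-8 m⁴.
θ = (T/G)·Σ L_i/J_i = (782.2/43.9×10⁹)·(0.899/6.53×10^-6 + 0.941/6.49×10^-7 + 0.303/8.06×10^-8) = 0.09529 rad.

0.0953 rad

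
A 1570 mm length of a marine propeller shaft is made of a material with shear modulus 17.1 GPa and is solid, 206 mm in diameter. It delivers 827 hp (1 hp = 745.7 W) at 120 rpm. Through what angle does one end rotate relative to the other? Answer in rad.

ω = 2π·120/60 = 12.57 rad/s, so T = P/ω = 827×745.7 / 12.57 = 49070 N·m.
J = πd⁴/32 = π(0.206)⁴/32 = 1.768×10^-4 m⁴.
θ = T·L/(G·J) = 49070 × 1.57 / (17.1×10⁹ × 1.768×10^-4) = 0.02549 rad.

0.0255 rad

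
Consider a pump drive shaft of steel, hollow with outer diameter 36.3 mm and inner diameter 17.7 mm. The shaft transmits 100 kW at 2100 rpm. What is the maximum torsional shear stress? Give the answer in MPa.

ω = 2π·2100/60 = 219.9 rad/s, so T = P/ω = 100×10³ / 219.9 = 454.7 N·m.
J = π(d_o⁴ − d_i⁴)/32 = π(0.0363⁴ − 0.0177⁴)/32 = 1.608×10^-7 m⁴.
τ_max = T·r/J = 454.7 × 0.0181 / 1.608×10^-7 = 5.132×10^7 Pa.

51.3 MPa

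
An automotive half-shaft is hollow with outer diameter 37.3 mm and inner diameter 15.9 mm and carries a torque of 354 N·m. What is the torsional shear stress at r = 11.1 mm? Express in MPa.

21.4 MPa

J = π(d_o⁴ − d_i⁴)/32 = π(0.0373⁴ − 0.0159⁴)/32 = 1.838×10^-7 m⁴.
Shear stress varies linearly with radius: τ = T·r/J = 354.0 × 0.0111 / 1.838×10^-7 = 2.138×10^7 Pa.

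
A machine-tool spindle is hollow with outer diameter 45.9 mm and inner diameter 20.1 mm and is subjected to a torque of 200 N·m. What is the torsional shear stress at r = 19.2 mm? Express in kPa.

J = π(d_o⁴ − d_i⁴)/32 = π(0.0459⁴ − 0.0201⁴)/32 = 4.197×10^-7 m⁴.
Shear stress varies linearly with radius: τ = T·r/J = 200.0 × 0.0192 / 4.197×10^-7 = 9.149×10^6 Pa.

9150 kPa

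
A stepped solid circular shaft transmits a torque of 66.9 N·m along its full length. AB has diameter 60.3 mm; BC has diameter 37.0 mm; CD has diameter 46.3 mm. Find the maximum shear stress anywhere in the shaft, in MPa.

6.73 MPa

Under the same torque, τ_max = 16T/(πd³) is largest where d is smallest — segment BC (d = 37.0 mm).
τ_max = 16·66.90/(π·(0.0370)³) = 6.727×10^6 Pa.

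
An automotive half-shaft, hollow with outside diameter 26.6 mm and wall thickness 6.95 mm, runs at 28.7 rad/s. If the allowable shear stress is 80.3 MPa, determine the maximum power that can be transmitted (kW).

J = π(d_o⁴ − d_i⁴)/32 = π(0.0266⁴ − 0.0127⁴)/32 = 4.660×10^-8 m⁴.
T_max = τ_allow·J/r = 8.03×10^7 × 4.660×10^-8 / 0.0133 = 281.3 N·m.
ω = 28.7 rad/s, so P_max = T_max·ω = 8074 W.

8.07 kW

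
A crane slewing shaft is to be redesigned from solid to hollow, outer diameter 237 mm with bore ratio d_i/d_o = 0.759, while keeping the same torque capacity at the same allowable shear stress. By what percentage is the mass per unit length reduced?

44.5 %

Equal τ_max and T ⇒ the solid shaft needs d_s³ = d_o³(1−k⁴), so d_s = 237·(1−0.759⁴)^(1/3) = 207.2 mm.
Area ratio A_h/A_s = d_o²(1−k²)/d_s² = (1−k²)/(1−k⁴)^(2/3) = 0.5547.
Mass saving = 1 − 0.5547 = 44.5 %.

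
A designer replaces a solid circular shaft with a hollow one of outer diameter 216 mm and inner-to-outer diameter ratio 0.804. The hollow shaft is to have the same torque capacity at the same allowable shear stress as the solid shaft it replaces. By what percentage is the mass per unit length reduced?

Equal τ_max and T ⇒ the solid shaft needs d_s³ = d_o³(1−k⁴), so d_s = 216·(1−0.804⁴)^(1/3) = 180.4 mm.
Area ratio A_h/A_s = d_o²(1−k²)/d_s² = (1−k²)/(1−k⁴)^(2/3) = 0.5072.
Mass saving = 1 − 0.5072 = 49.3 %.

49.3 %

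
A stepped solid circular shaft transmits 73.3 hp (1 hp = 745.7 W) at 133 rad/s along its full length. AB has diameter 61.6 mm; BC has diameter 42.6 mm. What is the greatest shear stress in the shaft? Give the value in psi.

3930 psi

ω = 133 rad/s, so T = P/ω = 73.3×745.7 / 133.0 = 411.0 N·m.
Under the same torque, τ_max = 16T/(πd³) is largest where d is smallest — segment BC (d = 42.6 mm).
τ_max = 16·411.0/(π·(0.0426)³) = 2.707×10^7 Pa.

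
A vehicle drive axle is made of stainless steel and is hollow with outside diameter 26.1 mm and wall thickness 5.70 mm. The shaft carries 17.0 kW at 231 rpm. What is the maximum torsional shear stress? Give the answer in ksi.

32.5 ksi

ω = 2π·231/60 = 24.19 rad/s, so T = P/ω = 17.0×10³ / 24.19 = 702.8 N·m.
J = π(d_o⁴ − d_i⁴)/32 = π(0.0261⁴ − 0.0147⁴)/32 = 4.097×10^-8 m⁴.
τ_max = T·r/J = 702.8 × 0.0131 / 4.097×10^-8 = 2.238×10^8 Pa.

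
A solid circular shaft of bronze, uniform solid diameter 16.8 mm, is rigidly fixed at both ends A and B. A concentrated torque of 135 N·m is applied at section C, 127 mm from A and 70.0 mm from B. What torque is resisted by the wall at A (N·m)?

48.0 N·m

With uniform GJ and both ends fixed, compatibility θ_AC = θ_CB gives T_A·a = T_B·b, together with T_A + T_B = T₀.
T_A = T₀·b/(a+b) = 135.0·70.0/197.0 = 47.97 N·m; T_B = 87.03 N·m.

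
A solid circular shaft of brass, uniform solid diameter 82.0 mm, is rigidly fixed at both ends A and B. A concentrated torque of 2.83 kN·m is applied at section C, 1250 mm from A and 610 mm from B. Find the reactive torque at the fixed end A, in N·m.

With uniform GJ and both ends fixed, compatibility θ_AC = θ_CB gives T_A·a = T_B·b, together with T_A + T_B = T₀.
T_A = T₀·b/(a+b) = 2830·610/1860 = 928.1 N·m; T_B = 1902 N·m.

928 N·m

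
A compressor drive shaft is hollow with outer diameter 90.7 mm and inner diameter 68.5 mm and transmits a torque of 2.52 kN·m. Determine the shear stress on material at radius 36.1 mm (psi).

J = π(d_o⁴ − d_i⁴)/32 = π(0.0907⁴ − 0.0685⁴)/32 = 4.482×10^-6 m⁴.
Shear stress varies linearly with radius: τ = T·r/J = 2520 × 0.0361 / 4.482×10^-6 = 2.030×10^7 Pa.

2940 psi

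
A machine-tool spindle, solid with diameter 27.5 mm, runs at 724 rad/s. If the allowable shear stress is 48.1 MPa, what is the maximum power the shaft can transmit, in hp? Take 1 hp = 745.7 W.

J = πd⁴/32 = π(0.0275)⁴/32 = 5.615×10^-8 m⁴.
T_max = τ_allow·J/r = 4.81×10^7 × 5.615×10^-8 / 0.0138 = 196.4 N·m.
ω = 724 rad/s, so P_max = T_max·ω = 1.422×10^5 W.

191 hp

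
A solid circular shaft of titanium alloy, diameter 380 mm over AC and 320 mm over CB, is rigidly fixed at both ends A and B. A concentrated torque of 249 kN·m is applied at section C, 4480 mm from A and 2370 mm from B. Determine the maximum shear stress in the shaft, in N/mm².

18.9 N/mm²

Compatibility: T_A·a/J_AC = T_B·b/J_CB with T_A + T_B = T₀.
J_AC = 2.05×10^-3 m⁴, J_CB = 1.03×10^-3 m⁴, so T_A = T₀·(J_AC/a)/((J_AC/a)+(J_CB/b)) = 127700 N·m, T_B = 121300 N·m.
τ in each portion: τ_AC = 1.18×10^7 Pa, τ_CB = 1.89×10^7 Pa; maximum is in CB.
τ_max = T_CB·r/J = 121300·0.160/1.03×10^-3 = 1.886×10^7 Pa.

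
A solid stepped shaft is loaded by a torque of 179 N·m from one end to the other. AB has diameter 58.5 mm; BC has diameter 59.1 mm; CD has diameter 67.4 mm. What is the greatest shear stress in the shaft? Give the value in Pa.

Under the same torque, τ_max = 16T/(πd³) is largest where d is smallest — segment AB (d = 58.5 mm).
τ_max = 16·179.0/(π·(0.0585)³) = 4.554×10^6 Pa.

4.55e6 Pa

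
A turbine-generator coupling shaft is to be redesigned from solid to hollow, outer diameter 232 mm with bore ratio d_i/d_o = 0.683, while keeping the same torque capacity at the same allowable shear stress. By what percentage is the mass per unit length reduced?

Equal τ_max and T ⇒ the solid shaft needs d_s³ = d_o³(1−k⁴), so d_s = 232·(1−0.683⁴)^(1/3) = 213.8 mm.
Area ratio A_h/A_s = d_o²(1−k²)/d_s² = (1−k²)/(1−k⁴)^(2/3) = 0.6283.
Mass saving = 1 − 0.6283 = 37.2 %.

37.2 %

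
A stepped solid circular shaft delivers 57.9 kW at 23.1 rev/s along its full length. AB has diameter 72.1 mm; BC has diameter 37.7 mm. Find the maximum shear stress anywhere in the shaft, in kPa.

ω = 2π·23.1 = 145.1 rad/s, so T = P/ω = 57.9×10³ / 145.1 = 398.9 N·m.
Under the same torque, τ_max = 16T/(πd³) is largest where d is smallest — segment BC (d = 37.7 mm).
τ_max = 16·398.9/(π·(0.0377)³) = 3.792×10^7 Pa.

37900 kPa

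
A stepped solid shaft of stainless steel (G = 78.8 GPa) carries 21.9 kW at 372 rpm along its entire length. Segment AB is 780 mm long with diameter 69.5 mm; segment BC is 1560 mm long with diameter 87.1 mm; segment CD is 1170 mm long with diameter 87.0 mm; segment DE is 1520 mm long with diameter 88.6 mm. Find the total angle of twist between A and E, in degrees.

0.440°

ω = 2π·372/60 = 38.96 rad/s, so T = P/ω = 21.9×10³ / 38.96 = 562.2 N·m.
J_AB = π(0.0695)⁴/32 = 2.29×10^-6 m⁴; J_BC = π(0.0871)⁴/32 = 5.65×10^-6 m⁴; J_CD = π(0.0870)⁴/32 = 5.62×10^-6 m⁴; J_DE = π(0.0886)⁴/32 = 6.05×10^-6 m⁴.
θ = (T/G)·Σ L_i/J_i = (562.2/78.8×10⁹)·(0.780/2.29×10^-6 + 1.56/5.65×10^-6 + 1.17/5.62×10^-6 + 1.52/6.05×10^-6) = 7.676×10^-3 rad.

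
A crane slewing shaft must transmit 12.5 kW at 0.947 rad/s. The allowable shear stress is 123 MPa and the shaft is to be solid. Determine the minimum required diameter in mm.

ω = 0.947 rad/s, so T = P/ω = 12.5×10³ / 0.9470 = 13200 N·m.
For a solid shaft τ_max = 16T/(πd³), so d = (16T/(π τ_allow))^(1/3) = (16·13200/(π·1.23×10^8))^(1/3) = 0.08176 m.

81.8 mm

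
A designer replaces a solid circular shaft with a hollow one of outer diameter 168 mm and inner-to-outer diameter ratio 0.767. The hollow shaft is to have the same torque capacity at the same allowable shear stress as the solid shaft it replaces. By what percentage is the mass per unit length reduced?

45.4 %

Equal τ_max and T ⇒ the solid shaft needs d_s³ = d_o³(1−k⁴), so d_s = 168·(1−0.767⁴)^(1/3) = 145.8 mm.
Area ratio A_h/A_s = d_o²(1−k²)/d_s² = (1−k²)/(1−k⁴)^(2/3) = 0.5465.
Mass saving = 1 − 0.5465 = 45.4 %.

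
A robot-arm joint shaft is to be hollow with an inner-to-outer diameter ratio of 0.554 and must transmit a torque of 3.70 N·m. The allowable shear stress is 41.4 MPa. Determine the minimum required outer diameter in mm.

For a hollow shaft with d_i/d_o = 0.554: τ_max = 16T/(π d_o³ (1−k⁴)), so d_o = [16T/(π τ_allow (1−k⁴))]^(1/3) = [16·3.700/(π·4.14×10^7·0.9058)]^(1/3) = 0.007950 m.

7.95 mm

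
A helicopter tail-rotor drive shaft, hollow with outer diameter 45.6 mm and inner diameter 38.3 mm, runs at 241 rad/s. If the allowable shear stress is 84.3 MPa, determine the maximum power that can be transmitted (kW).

J = π(d_o⁴ − d_i⁴)/32 = π(0.0456⁴ − 0.0383⁴)/32 = 2.132×10^-7 m⁴.
T_max = τ_allow·J/r = 8.43×10^7 × 2.132×10^-7 / 0.0228 = 788.4 N·m.
ω = 241 rad/s, so P_max = T_max·ω = 1.900×10^5 W.

190 kW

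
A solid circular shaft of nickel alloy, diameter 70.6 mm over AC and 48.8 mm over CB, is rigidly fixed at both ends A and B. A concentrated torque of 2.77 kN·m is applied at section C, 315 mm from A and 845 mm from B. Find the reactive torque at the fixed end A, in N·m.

2550 N·m

Compatibility: T_A·a/J_AC = T_B·b/J_CB with T_A + T_B = T₀.
J_AC = 2.44×10^-6 m⁴, J_CB = 5.57×10^-7 m⁴, so T_A = T₀·(J_AC/a)/((J_AC/a)+(J_CB/b)) = 2553 N·m, T_B = 217.2 N·m.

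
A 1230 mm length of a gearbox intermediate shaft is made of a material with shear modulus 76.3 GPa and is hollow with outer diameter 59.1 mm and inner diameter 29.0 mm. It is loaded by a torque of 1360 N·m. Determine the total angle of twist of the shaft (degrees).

1.11°

J = π(d_o⁴ − d_i⁴)/32 = π(0.0591⁴ − 0.0290⁴)/32 = 1.128×10^-6 m⁴.
θ = T·L/(G·J) = 1360 × 1.23 / (76.3×10⁹ × 1.128×10^-6) = 0.01943 rad.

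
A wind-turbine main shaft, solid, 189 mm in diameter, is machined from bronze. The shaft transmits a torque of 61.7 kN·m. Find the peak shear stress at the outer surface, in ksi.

6.75 ksi

J = πd⁴/32 = π(0.189)⁴/32 = 1.253×10^-4 m⁴.
τ_max = T·r/J = 61700 × 0.0945 / 1.253×10^-4 = 4.654×10^7 Pa.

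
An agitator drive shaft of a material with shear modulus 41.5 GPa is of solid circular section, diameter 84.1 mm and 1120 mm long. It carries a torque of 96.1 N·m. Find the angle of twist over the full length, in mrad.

J = πd⁴/32 = π(0.0841)⁴/32 = 4.911×10^-6 m⁴.
θ = T·L/(G·J) = 96.10 × 1.12 / (41.5×10⁹ × 4.911×10^-6) = 5.281×10^-4 rad.

0.528 mrad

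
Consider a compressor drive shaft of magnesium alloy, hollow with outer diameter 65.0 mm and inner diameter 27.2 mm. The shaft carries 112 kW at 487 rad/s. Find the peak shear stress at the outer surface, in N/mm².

ω = 487 rad/s, so T = P/ω = 112×10³ / 487.0 = 230.0 N·m.
J = π(d_o⁴ − d_i⁴)/32 = π(0.0650⁴ − 0.0272⁴)/32 = 1.699×10^-6 m⁴.
τ_max = T·r/J = 230.0 × 0.0325 / 1.699×10^-6 = 4.400×10^6 Pa.

4.40 N/mm²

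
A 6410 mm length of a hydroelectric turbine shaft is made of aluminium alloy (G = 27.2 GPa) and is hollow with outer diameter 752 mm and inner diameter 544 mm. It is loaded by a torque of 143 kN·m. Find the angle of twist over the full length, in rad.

J = π(d_o⁴ − d_i⁴)/32 = π(0.752⁴ − 0.544⁴)/32 = 0.02280 m⁴.
θ = T·L/(G·J) = 143000 × 6.41 / (27.2×10⁹ × 0.02280) = 1.478×10^-3 rad.

0.00148 rad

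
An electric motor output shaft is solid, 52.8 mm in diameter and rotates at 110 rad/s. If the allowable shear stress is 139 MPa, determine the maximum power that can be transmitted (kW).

J = πd⁴/32 = π(0.0528)⁴/32 = 7.630×10^-7 m⁴.
T_max = τ_allow·J/r = 1.39×10^8 × 7.630×10^-7 / 0.0264 = 4017 N·m.
ω = 110 rad/s, so P_max = T_max·ω = 4.419×10^5 W.

442 kW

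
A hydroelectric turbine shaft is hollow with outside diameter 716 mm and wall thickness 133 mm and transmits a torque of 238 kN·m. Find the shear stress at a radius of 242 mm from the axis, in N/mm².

J = π(d_o⁴ − d_i⁴)/32 = π(0.716⁴ − 0.450⁴)/32 = 0.02178 m⁴.
Shear stress varies linearly with radius: τ = T·r/J = 238000 × 0.242 / 0.02178 = 2.645×10^6 Pa.

2.64 N/mm²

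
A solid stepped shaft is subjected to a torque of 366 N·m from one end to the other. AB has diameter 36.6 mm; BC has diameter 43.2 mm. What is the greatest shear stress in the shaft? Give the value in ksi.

Under the same torque, τ_max = 16T/(πd³) is largest where d is smallest — segment AB (d = 36.6 mm).
τ_max = 16·366.0/(π·(0.0366)³) = 3.802×10^7 Pa.

5.51 ksi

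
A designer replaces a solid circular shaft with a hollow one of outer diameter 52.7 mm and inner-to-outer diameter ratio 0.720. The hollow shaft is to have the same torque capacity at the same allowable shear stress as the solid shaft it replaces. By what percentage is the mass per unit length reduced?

Equal τ_max and T ⇒ the solid shaft needs d_s³ = d_o³(1−k⁴), so d_s = 52.7·(1−0.720⁴)^(1/3) = 47.48 mm.
Area ratio A_h/A_s = d_o²(1−k²)/d_s² = (1−k²)/(1−k⁴)^(2/3) = 0.5933.
Mass saving = 1 − 0.5933 = 40.7 %.

40.7 %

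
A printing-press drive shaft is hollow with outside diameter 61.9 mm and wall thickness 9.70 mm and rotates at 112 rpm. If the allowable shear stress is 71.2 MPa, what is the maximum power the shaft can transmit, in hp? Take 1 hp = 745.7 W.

J = π(d_o⁴ − d_i⁴)/32 = π(0.0619⁴ − 0.0425⁴)/32 = 1.121×10^-6 m⁴.
T_max = τ_allow·J/r = 7.12×10^7 × 1.121×10^-6 / 0.0309 = 2579 N·m.
ω = 2π·112/60 = 11.73 rad/s, so P_max = T_max·ω = 3.025×10^4 W.

40.6 hp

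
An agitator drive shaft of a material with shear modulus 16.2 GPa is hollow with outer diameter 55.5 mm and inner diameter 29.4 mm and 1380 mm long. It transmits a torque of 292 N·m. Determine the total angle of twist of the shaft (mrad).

29.0 mrad

J = π(d_o⁴ − d_i⁴)/32 = π(0.0555⁴ − 0.0294⁴)/32 = 8.581×10^-7 m⁴.
θ = T·L/(G·J) = 292.0 × 1.38 / (16.2×10⁹ × 8.581×10^-7) = 0.02899 rad.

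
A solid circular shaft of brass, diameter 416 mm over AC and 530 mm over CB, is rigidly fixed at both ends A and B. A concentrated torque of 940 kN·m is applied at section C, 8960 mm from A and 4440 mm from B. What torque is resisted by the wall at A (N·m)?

Compatibility: T_A·a/J_AC = T_B·b/J_CB with T_A + T_B = T₀.
J_AC = 2.94×10^-3 m⁴, J_CB = 7.75×10^-3 m⁴, so T_A = T₀·(J_AC/a)/((J_AC/a)+(J_CB/b)) = 148800 N·m, T_B = 791200 N·m.

149000 N·m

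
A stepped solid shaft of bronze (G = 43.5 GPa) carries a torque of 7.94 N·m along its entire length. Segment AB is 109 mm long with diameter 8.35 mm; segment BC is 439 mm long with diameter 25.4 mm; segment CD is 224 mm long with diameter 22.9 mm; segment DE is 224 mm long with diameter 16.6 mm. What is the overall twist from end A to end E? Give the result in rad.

0.0506 rad

J_AB = π(0.00835)⁴/32 = 4.77×10^-10 m⁴; J_BC = π(0.0254)⁴/32 = 4.09×10^-8 m⁴; J_CD = π(0.0229)⁴/32 = 2.70×10^-8 m⁴; J_DE = π(0.0166)⁴/32 = 7.45×10^-9 m⁴.
θ = (T/G)·Σ L_i/J_i = (7.940/43.5×10⁹)·(0.109/4.77×10^-10 + 0.439/4.09×10^-8 + 0.224/2.70×10^-8 + 0.224/7.45×10^-9) = 0.05065 rad.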